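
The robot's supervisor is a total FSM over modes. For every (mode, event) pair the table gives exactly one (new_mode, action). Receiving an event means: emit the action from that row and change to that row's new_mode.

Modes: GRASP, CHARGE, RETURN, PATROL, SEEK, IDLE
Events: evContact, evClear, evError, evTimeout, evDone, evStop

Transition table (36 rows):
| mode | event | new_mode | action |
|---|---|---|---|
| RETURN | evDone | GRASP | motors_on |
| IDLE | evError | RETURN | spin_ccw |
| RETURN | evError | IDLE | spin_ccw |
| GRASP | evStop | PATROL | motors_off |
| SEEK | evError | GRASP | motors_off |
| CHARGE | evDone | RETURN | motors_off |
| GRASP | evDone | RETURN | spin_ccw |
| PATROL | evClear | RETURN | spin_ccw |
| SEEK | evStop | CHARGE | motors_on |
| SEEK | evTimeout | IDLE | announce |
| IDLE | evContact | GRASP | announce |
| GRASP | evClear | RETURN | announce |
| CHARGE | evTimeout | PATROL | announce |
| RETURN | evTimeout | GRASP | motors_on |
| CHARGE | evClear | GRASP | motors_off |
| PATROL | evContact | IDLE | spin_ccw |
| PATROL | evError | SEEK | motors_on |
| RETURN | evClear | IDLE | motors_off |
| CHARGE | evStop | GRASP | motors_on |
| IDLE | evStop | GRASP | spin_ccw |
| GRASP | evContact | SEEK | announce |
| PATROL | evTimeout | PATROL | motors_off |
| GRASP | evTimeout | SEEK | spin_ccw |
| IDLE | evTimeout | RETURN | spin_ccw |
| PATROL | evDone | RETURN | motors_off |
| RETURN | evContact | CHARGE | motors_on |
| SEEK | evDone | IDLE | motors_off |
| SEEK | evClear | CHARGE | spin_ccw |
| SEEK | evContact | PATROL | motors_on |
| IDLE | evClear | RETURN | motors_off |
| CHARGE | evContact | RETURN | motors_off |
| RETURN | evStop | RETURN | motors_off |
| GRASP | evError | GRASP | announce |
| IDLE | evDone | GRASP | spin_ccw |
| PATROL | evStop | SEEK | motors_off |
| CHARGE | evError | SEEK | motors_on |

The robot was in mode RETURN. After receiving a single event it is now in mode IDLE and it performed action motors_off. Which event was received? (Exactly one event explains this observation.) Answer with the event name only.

evClear

try evContact: (RETURN, evContact) → (CHARGE, motors_on)
try evClear: (RETURN, evClear) → (IDLE, motors_off)  ← matches
try evError: (RETURN, evError) → (IDLE, spin_ccw)
try evTimeout: (RETURN, evTimeout) → (GRASP, motors_on)
try evDone: (RETURN, evDone) → (GRASP, motors_on)
try evStop: (RETURN, evStop) → (RETURN, motors_off)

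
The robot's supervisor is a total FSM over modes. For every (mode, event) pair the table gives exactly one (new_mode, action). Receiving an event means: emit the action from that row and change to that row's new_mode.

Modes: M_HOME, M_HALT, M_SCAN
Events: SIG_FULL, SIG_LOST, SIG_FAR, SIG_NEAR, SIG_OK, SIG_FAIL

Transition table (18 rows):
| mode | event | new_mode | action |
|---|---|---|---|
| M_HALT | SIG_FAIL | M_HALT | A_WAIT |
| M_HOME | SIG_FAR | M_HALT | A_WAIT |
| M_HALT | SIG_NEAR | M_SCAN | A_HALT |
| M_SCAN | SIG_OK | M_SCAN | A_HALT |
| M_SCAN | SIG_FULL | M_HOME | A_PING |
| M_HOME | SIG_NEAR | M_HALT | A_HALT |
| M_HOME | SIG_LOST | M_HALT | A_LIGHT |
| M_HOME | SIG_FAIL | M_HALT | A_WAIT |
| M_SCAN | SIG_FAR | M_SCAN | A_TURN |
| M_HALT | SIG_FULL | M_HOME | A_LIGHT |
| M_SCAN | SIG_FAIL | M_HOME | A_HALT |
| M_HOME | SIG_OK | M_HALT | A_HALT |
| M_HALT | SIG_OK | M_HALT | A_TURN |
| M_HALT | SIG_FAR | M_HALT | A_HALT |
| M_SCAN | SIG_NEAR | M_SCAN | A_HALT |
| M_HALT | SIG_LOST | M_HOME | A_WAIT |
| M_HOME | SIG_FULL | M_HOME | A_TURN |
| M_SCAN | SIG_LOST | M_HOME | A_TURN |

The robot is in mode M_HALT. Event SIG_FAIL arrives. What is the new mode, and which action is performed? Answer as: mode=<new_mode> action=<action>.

mode=M_HALT action=A_WAIT

current mode = M_HALT; filter table to that mode:
  (M_HALT, SIG_FAIL) → (M_HALT, A_WAIT)  ← event matches
  (M_HALT, SIG_NEAR) → (M_SCAN, A_HALT)
  (M_HALT, SIG_FULL) → (M_HOME, A_LIGHT)
  (M_HALT, SIG_OK) → (M_HALT, A_TURN)
  (M_HALT, SIG_FAR) → (M_HALT, A_HALT)
  (M_HALT, SIG_LOST) → (M_HOME, A_WAIT)
event = SIG_FAIL selects (M_HALT, A_WAIT)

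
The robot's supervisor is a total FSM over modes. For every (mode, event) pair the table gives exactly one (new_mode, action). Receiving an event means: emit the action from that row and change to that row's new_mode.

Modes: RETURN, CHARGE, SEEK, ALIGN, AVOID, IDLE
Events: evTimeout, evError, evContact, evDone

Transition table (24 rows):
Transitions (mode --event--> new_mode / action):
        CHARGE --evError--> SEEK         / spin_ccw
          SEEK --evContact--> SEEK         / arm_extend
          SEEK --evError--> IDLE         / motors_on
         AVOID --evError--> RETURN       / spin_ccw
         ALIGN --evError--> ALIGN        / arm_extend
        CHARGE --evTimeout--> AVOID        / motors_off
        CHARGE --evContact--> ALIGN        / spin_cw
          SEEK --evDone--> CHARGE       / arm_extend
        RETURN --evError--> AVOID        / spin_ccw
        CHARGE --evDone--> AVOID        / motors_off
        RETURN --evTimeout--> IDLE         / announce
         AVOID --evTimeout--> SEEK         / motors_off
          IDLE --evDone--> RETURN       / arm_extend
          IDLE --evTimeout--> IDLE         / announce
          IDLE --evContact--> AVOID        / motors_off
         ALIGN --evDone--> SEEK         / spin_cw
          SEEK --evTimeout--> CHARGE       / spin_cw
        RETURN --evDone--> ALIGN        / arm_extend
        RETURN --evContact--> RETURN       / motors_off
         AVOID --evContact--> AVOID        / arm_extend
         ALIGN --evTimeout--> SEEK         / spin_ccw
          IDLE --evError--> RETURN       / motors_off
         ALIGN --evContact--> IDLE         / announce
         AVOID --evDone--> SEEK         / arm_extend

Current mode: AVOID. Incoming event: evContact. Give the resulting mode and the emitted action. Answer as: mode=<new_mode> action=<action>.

current mode = AVOID; filter table to that mode:
  (AVOID, evError) → (RETURN, spin_ccw)
  (AVOID, evTimeout) → (SEEK, motors_off)
  (AVOID, evContact) → (AVOID, arm_extend)  ← event matches
  (AVOID, evDone) → (SEEK, arm_extend)
event = evContact selects (AVOID, arm_extend)

mode=AVOID action=arm_extend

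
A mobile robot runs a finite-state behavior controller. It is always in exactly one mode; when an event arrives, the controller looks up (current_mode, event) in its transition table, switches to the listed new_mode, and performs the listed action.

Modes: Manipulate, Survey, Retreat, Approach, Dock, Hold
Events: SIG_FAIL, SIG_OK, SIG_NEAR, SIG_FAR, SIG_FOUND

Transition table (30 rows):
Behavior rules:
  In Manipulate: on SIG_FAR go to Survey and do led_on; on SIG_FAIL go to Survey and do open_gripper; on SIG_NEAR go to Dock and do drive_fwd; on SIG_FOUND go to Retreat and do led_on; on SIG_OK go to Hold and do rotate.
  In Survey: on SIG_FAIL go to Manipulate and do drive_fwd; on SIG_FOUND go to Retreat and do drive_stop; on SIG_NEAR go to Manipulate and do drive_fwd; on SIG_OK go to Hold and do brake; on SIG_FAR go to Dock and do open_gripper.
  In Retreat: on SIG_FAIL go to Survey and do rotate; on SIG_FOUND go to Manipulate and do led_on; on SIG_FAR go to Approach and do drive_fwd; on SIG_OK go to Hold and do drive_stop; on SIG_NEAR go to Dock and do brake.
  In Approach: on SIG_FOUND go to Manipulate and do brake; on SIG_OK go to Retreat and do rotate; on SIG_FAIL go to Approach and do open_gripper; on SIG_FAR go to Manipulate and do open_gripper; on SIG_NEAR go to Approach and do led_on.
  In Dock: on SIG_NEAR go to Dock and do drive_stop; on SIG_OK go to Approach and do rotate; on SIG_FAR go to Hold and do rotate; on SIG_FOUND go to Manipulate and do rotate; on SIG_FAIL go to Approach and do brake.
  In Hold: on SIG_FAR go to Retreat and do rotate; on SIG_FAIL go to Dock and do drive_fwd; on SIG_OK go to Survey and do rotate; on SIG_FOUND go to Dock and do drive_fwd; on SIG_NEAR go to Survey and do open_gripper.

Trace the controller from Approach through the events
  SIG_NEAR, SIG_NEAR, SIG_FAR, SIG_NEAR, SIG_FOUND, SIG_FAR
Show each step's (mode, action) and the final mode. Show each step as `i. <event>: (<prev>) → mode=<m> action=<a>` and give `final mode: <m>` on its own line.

final mode: Survey

1. SIG_NEAR: (Approach) → mode=Approach action=led_on
2. SIG_NEAR: (Approach) → mode=Approach action=led_on
3. SIG_FAR: (Approach) → mode=Manipulate action=open_gripper
4. SIG_NEAR: (Manipulate) → mode=Dock action=drive_fwd
5. SIG_FOUND: (Dock) → mode=Manipulate action=rotate
6. SIG_FAR: (Manipulate) → mode=Survey action=led_on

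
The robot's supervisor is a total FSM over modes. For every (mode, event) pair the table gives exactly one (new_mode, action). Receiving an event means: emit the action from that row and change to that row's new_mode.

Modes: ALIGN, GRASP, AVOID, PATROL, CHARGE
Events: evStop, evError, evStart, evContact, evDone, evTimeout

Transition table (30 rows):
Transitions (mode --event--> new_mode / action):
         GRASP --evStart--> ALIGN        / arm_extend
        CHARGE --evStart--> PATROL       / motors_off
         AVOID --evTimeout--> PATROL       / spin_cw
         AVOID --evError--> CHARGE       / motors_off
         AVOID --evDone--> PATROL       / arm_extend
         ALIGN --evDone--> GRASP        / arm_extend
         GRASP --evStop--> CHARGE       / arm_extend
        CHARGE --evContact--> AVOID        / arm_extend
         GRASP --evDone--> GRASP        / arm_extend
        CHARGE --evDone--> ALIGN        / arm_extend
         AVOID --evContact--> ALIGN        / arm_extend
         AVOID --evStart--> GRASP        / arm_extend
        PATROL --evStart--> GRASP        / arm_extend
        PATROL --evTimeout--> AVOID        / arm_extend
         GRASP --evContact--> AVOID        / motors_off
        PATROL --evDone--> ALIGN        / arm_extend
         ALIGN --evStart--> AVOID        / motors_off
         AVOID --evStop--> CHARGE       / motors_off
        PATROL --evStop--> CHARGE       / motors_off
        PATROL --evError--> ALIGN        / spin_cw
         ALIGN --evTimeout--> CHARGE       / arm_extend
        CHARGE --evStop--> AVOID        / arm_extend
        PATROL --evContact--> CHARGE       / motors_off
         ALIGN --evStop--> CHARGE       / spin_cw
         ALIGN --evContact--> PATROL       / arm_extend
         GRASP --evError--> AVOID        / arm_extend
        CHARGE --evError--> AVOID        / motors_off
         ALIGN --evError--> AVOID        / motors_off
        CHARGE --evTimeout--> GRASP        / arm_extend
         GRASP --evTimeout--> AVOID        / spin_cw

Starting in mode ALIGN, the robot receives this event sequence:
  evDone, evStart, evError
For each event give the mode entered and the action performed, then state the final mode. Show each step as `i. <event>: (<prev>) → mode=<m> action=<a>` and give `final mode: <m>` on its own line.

final mode: AVOID

1. evDone: (ALIGN) → mode=GRASP action=arm_extend
2. evStart: (GRASP) → mode=ALIGN action=arm_extend
3. evError: (ALIGN) → mode=AVOID action=motors_off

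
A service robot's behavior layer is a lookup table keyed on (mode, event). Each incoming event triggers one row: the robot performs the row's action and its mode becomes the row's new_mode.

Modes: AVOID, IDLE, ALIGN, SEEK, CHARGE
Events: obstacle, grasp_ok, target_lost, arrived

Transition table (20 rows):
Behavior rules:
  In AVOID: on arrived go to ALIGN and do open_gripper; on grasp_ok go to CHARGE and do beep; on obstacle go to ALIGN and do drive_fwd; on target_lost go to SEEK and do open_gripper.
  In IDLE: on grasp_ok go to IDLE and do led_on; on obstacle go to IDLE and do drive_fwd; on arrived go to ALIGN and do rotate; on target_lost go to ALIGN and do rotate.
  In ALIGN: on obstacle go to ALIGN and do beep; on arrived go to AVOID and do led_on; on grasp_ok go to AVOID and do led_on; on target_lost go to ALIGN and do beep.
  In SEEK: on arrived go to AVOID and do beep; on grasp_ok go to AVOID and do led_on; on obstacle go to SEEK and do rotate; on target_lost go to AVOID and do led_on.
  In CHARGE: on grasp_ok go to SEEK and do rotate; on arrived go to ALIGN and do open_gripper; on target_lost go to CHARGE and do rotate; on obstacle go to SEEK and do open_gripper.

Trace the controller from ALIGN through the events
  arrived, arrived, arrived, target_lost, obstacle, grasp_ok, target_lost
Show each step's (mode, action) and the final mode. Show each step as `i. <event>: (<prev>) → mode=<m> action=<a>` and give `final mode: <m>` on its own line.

final mode: SEEK

1. arrived: (ALIGN) → mode=AVOID action=led_on
2. arrived: (AVOID) → mode=ALIGN action=open_gripper
3. arrived: (ALIGN) → mode=AVOID action=led_on
4. target_lost: (AVOID) → mode=SEEK action=open_gripper
5. obstacle: (SEEK) → mode=SEEK action=rotate
6. grasp_ok: (SEEK) → mode=AVOID action=led_on
7. target_lost: (AVOID) → mode=SEEK action=open_gripper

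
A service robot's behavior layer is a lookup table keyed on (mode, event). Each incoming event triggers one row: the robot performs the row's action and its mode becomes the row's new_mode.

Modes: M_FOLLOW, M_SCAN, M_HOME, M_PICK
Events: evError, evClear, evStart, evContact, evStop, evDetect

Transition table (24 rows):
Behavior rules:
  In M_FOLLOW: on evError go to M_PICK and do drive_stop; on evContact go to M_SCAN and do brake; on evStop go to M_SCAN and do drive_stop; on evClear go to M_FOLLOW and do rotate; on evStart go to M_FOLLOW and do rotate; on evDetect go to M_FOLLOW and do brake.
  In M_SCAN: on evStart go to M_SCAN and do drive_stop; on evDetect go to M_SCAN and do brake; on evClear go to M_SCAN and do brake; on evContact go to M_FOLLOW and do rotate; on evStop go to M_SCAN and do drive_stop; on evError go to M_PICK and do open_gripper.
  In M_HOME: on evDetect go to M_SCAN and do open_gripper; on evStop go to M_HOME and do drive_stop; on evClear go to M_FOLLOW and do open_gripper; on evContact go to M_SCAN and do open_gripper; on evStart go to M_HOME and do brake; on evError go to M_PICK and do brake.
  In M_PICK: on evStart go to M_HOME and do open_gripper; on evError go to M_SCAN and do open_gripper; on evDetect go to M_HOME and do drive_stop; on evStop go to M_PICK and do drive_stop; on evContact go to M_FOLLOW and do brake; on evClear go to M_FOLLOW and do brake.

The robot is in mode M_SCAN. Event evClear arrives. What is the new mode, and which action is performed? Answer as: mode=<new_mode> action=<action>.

mode=M_SCAN action=brake

current mode = M_SCAN; filter table to that mode:
  (M_SCAN, evStart) → (M_SCAN, drive_stop)
  (M_SCAN, evDetect) → (M_SCAN, brake)
  (M_SCAN, evClear) → (M_SCAN, brake)  ← event matches
  (M_SCAN, evContact) → (M_FOLLOW, rotate)
  (M_SCAN, evStop) → (M_SCAN, drive_stop)
  (M_SCAN, evError) → (M_PICK, open_gripper)
event = evClear selects (M_SCAN, brake)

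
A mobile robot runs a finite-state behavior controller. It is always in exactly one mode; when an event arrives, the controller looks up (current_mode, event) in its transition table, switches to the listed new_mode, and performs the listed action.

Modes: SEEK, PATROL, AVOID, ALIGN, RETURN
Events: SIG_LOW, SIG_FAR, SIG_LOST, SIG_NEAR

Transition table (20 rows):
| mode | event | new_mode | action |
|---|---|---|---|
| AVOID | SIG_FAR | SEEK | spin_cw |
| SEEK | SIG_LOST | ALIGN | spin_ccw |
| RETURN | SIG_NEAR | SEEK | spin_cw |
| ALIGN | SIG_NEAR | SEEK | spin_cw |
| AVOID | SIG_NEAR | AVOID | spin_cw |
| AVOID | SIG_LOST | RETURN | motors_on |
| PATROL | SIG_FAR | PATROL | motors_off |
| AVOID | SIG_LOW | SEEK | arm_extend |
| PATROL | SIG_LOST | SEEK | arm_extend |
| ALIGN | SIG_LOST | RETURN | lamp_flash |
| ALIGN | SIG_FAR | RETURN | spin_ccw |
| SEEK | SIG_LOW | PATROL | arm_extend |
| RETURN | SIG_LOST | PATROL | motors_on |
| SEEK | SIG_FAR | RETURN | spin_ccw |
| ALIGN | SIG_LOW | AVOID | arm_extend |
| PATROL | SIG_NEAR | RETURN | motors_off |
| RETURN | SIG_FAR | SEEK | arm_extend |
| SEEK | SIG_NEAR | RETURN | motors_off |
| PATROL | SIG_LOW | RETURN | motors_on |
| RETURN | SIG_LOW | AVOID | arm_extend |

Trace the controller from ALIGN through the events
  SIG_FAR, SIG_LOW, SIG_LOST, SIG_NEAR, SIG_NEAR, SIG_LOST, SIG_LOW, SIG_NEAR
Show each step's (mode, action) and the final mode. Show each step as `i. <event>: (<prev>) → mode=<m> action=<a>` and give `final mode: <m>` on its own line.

1. SIG_FAR: (ALIGN) → mode=RETURN action=spin_ccw
2. SIG_LOW: (RETURN) → mode=AVOID action=arm_extend
3. SIG_LOST: (AVOID) → mode=RETURN action=motors_on
4. SIG_NEAR: (RETURN) → mode=SEEK action=spin_cw
5. SIG_NEAR: (SEEK) → mode=RETURN action=motors_off
6. SIG_LOST: (RETURN) → mode=PATROL action=motors_on
7. SIG_LOW: (PATROL) → mode=RETURN action=motors_on
8. SIG_NEAR: (RETURN) → mode=SEEK action=spin_cw

final mode: SEEK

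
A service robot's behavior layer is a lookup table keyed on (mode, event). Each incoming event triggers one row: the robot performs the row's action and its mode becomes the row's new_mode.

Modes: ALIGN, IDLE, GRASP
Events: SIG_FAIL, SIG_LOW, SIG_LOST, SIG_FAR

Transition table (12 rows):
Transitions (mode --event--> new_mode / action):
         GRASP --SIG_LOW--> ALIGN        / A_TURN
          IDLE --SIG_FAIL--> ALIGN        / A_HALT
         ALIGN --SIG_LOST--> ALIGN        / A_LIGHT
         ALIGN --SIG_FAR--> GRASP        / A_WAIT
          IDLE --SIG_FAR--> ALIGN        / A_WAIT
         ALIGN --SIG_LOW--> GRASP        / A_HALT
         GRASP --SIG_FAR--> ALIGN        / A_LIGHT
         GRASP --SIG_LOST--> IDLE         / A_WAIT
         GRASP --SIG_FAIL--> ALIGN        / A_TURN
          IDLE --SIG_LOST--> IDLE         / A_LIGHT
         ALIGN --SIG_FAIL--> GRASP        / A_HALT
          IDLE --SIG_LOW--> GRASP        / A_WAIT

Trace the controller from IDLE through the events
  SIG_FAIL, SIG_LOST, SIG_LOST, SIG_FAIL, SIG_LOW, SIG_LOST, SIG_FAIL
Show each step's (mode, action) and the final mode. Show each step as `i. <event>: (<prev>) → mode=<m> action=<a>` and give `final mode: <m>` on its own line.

final mode: GRASP

1. SIG_FAIL: (IDLE) → mode=ALIGN action=A_HALT
2. SIG_LOST: (ALIGN) → mode=ALIGN action=A_LIGHT
3. SIG_LOST: (ALIGN) → mode=ALIGN action=A_LIGHT
4. SIG_FAIL: (ALIGN) → mode=GRASP action=A_HALT
5. SIG_LOW: (GRASP) → mode=ALIGN action=A_TURN
6. SIG_LOST: (ALIGN) → mode=ALIGN action=A_LIGHT
7. SIG_FAIL: (ALIGN) → mode=GRASP action=A_HALT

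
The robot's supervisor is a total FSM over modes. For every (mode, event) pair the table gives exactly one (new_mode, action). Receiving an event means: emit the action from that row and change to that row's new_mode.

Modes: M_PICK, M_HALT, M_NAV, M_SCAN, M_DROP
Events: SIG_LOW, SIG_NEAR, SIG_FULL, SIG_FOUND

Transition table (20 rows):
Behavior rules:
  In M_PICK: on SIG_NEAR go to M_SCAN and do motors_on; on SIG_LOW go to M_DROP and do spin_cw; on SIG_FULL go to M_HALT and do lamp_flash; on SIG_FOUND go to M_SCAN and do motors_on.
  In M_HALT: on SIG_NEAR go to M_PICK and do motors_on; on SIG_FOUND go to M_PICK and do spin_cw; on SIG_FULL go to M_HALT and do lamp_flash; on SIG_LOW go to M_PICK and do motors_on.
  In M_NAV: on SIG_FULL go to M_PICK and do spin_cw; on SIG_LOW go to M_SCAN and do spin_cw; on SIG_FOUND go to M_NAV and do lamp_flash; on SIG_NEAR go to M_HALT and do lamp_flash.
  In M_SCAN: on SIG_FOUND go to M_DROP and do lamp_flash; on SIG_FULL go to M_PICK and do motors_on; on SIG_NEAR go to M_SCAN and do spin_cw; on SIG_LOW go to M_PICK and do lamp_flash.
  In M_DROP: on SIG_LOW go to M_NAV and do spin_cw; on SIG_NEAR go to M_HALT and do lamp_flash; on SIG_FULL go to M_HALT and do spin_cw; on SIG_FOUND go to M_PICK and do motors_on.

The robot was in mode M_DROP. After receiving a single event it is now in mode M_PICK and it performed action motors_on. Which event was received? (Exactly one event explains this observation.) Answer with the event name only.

try SIG_LOW: (M_DROP, SIG_LOW) → (M_NAV, spin_cw)
try SIG_NEAR: (M_DROP, SIG_NEAR) → (M_HALT, lamp_flash)
try SIG_FULL: (M_DROP, SIG_FULL) → (M_HALT, spin_cw)
try SIG_FOUND: (M_DROP, SIG_FOUND) → (M_PICK, motors_on)  ← matches

SIG_FOUND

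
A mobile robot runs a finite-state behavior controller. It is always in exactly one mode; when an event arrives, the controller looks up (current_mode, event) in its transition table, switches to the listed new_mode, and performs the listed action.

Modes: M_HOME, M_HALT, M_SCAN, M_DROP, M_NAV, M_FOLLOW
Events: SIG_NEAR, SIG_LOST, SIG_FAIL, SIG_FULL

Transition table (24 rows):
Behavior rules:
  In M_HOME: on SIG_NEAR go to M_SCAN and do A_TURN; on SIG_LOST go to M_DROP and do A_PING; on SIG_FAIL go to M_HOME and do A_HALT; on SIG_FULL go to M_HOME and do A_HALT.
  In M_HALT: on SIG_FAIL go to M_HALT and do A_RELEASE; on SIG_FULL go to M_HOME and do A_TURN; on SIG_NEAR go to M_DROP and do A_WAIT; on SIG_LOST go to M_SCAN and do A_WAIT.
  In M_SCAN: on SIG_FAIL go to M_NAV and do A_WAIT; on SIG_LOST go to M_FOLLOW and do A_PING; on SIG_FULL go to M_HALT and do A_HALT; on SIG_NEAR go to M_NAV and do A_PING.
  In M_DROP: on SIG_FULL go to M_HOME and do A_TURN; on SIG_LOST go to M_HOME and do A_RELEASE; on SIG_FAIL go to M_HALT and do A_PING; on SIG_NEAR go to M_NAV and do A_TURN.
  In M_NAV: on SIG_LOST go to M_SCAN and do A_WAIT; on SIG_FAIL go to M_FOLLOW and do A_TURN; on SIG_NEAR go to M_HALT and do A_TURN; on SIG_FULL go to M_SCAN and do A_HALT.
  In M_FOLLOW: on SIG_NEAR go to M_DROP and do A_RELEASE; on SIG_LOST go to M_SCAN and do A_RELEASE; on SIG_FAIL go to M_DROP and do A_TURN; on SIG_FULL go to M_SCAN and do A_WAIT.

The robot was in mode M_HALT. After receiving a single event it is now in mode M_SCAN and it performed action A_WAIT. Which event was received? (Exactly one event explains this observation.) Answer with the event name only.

SIG_LOST

try SIG_NEAR: (M_HALT, SIG_NEAR) → (M_DROP, A_WAIT)
try SIG_LOST: (M_HALT, SIG_LOST) → (M_SCAN, A_WAIT)  ← matches
try SIG_FAIL: (M_HALT, SIG_FAIL) → (M_HALT, A_RELEASE)
try SIG_FULL: (M_HALT, SIG_FULL) → (M_HOME, A_TURN)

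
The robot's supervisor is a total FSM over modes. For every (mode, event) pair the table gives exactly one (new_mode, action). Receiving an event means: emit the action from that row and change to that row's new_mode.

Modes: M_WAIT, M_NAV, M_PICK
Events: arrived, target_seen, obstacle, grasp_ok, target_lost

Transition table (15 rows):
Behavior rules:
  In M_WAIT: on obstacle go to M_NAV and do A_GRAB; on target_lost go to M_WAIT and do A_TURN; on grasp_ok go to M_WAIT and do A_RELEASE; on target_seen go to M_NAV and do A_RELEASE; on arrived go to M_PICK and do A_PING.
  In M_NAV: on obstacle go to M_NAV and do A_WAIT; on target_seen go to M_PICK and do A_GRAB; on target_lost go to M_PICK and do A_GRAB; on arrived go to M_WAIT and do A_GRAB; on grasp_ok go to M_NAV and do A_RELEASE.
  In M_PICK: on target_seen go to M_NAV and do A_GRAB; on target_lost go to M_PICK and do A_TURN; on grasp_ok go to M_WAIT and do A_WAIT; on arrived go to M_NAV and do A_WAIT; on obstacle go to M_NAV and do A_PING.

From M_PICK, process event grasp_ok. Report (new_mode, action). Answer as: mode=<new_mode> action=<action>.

mode=M_WAIT action=A_WAIT

current mode = M_PICK; filter table to that mode:
  (M_PICK, target_seen) → (M_NAV, A_GRAB)
  (M_PICK, target_lost) → (M_PICK, A_TURN)
  (M_PICK, grasp_ok) → (M_WAIT, A_WAIT)  ← event matches
  (M_PICK, arrived) → (M_NAV, A_WAIT)
  (M_PICK, obstacle) → (M_NAV, A_PING)
event = grasp_ok selects (M_WAIT, A_WAIT)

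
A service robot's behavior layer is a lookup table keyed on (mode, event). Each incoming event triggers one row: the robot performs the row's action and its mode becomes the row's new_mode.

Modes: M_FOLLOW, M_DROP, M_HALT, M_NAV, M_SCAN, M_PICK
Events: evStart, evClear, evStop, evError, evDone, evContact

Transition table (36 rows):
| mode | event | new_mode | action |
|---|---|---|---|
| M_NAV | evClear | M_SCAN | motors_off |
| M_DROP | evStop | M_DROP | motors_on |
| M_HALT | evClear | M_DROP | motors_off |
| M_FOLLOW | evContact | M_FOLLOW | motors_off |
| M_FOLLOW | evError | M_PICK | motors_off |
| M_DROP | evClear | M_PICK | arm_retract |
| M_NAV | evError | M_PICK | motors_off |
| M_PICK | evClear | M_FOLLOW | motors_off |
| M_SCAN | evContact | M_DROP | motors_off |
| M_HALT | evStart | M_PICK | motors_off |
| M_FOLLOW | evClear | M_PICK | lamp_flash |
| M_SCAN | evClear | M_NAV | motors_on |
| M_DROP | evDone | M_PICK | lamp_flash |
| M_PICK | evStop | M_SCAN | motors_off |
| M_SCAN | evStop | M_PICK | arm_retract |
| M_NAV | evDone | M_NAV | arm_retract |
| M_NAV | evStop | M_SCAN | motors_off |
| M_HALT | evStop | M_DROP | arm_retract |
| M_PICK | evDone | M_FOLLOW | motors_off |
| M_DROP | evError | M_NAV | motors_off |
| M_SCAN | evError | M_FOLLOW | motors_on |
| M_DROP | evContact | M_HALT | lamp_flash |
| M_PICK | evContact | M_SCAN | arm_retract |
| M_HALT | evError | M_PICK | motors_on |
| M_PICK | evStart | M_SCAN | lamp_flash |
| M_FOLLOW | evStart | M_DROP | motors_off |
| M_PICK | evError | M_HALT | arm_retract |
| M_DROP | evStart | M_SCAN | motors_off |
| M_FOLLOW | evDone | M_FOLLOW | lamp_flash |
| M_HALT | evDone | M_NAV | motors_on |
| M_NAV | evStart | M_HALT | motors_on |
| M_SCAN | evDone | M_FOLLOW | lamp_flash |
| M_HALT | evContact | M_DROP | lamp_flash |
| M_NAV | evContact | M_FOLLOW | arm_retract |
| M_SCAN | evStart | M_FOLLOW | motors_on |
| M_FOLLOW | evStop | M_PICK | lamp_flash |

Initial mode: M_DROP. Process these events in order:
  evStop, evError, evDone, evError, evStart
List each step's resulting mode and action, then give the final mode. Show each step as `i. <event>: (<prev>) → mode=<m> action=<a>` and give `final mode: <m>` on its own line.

1. evStop: (M_DROP) → mode=M_DROP action=motors_on
2. evError: (M_DROP) → mode=M_NAV action=motors_off
3. evDone: (M_NAV) → mode=M_NAV action=arm_retract
4. evError: (M_NAV) → mode=M_PICK action=motors_off
5. evStart: (M_PICK) → mode=M_SCAN action=lamp_flash

final mode: M_SCAN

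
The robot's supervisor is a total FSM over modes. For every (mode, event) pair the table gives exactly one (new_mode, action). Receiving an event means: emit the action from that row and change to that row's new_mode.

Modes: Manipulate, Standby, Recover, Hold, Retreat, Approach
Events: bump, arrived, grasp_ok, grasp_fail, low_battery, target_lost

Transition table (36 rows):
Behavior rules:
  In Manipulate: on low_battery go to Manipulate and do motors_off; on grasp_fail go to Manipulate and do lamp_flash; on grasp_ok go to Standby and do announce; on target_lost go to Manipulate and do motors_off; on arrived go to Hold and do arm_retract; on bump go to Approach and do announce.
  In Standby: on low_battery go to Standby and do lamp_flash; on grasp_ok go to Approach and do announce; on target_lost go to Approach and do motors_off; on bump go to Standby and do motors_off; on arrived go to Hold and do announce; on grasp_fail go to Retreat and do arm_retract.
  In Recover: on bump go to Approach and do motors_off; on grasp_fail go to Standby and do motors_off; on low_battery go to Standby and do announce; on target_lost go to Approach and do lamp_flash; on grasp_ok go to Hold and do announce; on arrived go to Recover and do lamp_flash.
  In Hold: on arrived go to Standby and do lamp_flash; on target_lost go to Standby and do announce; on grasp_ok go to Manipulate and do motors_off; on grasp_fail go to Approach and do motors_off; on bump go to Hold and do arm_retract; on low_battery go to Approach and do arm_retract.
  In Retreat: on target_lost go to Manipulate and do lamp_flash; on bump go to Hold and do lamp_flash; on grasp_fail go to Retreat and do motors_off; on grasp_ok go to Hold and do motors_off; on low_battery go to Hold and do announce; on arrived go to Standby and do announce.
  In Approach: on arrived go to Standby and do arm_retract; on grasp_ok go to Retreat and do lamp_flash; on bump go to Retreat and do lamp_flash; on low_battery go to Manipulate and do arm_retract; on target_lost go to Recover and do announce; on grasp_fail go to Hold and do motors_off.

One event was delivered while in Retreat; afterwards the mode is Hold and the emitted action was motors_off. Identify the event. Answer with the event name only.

grasp_ok

try bump: (Retreat, bump) → (Hold, lamp_flash)
try arrived: (Retreat, arrived) → (Standby, announce)
try grasp_ok: (Retreat, grasp_ok) → (Hold, motors_off)  ← matches
try grasp_fail: (Retreat, grasp_fail) → (Retreat, motors_off)
try low_battery: (Retreat, low_battery) → (Hold, announce)
try target_lost: (Retreat, target_lost) → (Manipulate, lamp_flash)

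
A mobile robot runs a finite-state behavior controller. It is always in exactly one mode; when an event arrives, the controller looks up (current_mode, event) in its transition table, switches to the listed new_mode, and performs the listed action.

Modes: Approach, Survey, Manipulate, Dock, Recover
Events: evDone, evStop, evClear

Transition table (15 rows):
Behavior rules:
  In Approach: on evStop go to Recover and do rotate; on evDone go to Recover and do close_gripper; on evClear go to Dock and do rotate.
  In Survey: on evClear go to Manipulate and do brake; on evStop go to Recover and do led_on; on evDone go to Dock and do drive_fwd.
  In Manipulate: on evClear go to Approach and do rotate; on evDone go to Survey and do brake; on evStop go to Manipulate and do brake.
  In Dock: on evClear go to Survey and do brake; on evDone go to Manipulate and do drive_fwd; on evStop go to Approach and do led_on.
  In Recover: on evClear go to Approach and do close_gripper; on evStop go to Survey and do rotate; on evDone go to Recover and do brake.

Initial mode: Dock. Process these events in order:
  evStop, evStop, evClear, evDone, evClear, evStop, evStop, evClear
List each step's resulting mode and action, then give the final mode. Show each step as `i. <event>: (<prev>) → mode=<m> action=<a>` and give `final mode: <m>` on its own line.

1. evStop: (Dock) → mode=Approach action=led_on
2. evStop: (Approach) → mode=Recover action=rotate
3. evClear: (Recover) → mode=Approach action=close_gripper
4. evDone: (Approach) → mode=Recover action=close_gripper
5. evClear: (Recover) → mode=Approach action=close_gripper
6. evStop: (Approach) → mode=Recover action=rotate
7. evStop: (Recover) → mode=Survey action=rotate
8. evClear: (Survey) → mode=Manipulate action=brake

final mode: Manipulate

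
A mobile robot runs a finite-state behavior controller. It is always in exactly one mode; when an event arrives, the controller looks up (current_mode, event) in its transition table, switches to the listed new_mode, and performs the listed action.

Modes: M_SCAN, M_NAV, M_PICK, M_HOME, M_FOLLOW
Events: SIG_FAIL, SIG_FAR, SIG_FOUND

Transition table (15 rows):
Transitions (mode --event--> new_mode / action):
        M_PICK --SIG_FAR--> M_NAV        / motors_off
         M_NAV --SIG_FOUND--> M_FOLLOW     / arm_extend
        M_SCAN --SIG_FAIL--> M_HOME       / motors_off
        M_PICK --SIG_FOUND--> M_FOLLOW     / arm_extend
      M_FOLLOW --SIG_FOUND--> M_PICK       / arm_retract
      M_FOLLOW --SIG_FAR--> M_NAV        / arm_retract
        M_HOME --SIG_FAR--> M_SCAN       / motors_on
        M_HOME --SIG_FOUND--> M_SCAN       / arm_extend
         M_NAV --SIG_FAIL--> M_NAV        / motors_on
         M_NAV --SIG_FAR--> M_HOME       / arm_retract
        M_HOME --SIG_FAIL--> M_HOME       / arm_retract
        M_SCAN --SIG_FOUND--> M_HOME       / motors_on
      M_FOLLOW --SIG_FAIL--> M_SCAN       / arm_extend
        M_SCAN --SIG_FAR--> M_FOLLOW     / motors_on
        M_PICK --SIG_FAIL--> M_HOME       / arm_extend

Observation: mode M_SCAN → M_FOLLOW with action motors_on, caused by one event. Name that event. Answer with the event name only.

try SIG_FAIL: (M_SCAN, SIG_FAIL) → (M_HOME, motors_off)
try SIG_FAR: (M_SCAN, SIG_FAR) → (M_FOLLOW, motors_on)  ← matches
try SIG_FOUND: (M_SCAN, SIG_FOUND) → (M_HOME, motors_on)

SIG_FAR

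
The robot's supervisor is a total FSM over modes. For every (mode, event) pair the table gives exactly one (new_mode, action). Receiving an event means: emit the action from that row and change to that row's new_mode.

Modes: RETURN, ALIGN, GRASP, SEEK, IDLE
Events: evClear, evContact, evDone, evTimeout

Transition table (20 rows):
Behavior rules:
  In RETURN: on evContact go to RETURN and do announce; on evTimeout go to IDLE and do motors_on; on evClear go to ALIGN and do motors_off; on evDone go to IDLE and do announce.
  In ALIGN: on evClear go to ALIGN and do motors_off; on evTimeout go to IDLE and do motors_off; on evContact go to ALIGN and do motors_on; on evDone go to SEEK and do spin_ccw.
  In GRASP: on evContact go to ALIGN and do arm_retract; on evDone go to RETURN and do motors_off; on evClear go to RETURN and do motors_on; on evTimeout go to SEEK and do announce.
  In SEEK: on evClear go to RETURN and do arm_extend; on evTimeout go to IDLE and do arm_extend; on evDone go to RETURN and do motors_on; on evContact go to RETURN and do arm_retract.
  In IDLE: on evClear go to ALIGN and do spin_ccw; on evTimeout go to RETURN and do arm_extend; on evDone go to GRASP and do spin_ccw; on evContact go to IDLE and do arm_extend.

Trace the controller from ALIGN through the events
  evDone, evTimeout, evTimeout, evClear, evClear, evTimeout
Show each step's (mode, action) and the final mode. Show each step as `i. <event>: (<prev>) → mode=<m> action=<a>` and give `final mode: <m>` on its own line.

final mode: IDLE

1. evDone: (ALIGN) → mode=SEEK action=spin_ccw
2. evTimeout: (SEEK) → mode=IDLE action=arm_extend
3. evTimeout: (IDLE) → mode=RETURN action=arm_extend
4. evClear: (RETURN) → mode=ALIGN action=motors_off
5. evClear: (ALIGN) → mode=ALIGN action=motors_off
6. evTimeout: (ALIGN) → mode=IDLE action=motors_off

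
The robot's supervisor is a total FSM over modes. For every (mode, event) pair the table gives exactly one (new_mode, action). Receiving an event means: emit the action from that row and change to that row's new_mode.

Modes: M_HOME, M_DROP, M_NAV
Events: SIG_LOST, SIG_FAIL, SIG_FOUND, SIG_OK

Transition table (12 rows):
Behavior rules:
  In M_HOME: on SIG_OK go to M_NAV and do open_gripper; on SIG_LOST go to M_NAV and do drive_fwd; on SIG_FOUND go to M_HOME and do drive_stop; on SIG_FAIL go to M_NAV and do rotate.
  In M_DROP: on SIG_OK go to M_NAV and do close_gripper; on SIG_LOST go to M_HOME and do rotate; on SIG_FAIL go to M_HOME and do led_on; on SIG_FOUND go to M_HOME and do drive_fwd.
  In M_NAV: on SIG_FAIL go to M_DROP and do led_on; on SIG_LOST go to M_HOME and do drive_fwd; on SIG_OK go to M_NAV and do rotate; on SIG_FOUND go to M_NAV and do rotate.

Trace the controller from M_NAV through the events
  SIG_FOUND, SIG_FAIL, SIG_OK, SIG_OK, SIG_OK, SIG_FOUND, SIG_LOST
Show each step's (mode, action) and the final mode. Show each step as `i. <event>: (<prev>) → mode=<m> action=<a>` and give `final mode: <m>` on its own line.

1. SIG_FOUND: (M_NAV) → mode=M_NAV action=rotate
2. SIG_FAIL: (M_NAV) → mode=M_DROP action=led_on
3. SIG_OK: (M_DROP) → mode=M_NAV action=close_gripper
4. SIG_OK: (M_NAV) → mode=M_NAV action=rotate
5. SIG_OK: (M_NAV) → mode=M_NAV action=rotate
6. SIG_FOUND: (M_NAV) → mode=M_NAV action=rotate
7. SIG_LOST: (M_NAV) → mode=M_HOME action=drive_fwd

final mode: M_HOME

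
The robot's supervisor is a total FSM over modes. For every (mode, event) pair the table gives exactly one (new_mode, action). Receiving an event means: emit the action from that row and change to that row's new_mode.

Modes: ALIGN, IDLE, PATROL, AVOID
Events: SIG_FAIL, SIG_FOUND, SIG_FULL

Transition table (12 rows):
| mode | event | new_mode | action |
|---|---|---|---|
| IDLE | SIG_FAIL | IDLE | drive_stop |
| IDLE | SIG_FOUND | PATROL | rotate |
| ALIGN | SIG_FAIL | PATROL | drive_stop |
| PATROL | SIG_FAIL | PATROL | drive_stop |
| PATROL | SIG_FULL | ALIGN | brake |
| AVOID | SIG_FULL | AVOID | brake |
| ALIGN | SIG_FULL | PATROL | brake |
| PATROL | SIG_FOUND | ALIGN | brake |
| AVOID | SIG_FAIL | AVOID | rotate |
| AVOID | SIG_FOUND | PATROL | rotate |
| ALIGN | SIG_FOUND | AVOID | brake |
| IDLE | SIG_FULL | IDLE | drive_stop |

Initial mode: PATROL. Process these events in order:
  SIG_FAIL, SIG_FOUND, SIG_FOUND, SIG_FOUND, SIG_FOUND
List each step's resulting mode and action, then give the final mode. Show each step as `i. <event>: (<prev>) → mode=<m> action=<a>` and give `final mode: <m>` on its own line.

1. SIG_FAIL: (PATROL) → mode=PATROL action=drive_stop
2. SIG_FOUND: (PATROL) → mode=ALIGN action=brake
3. SIG_FOUND: (ALIGN) → mode=AVOID action=brake
4. SIG_FOUND: (AVOID) → mode=PATROL action=rotate
5. SIG_FOUND: (PATROL) → mode=ALIGN action=brake

final mode: ALIGN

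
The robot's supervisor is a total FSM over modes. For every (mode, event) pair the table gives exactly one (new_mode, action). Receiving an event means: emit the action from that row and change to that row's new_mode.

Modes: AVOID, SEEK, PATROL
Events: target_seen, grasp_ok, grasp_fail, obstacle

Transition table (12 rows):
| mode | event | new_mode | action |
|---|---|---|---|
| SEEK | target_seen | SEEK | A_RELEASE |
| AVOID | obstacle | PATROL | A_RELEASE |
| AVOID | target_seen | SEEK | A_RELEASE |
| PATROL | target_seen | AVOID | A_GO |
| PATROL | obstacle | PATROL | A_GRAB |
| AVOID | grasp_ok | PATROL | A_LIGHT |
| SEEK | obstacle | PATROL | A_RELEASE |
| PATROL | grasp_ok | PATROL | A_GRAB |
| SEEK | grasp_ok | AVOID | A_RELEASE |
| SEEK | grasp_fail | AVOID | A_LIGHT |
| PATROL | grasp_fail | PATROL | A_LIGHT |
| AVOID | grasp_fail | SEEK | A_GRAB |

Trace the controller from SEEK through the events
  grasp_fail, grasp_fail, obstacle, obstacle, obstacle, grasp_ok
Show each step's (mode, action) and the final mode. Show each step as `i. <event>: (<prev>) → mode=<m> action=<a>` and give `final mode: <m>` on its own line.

final mode: PATROL

1. grasp_fail: (SEEK) → mode=AVOID action=A_LIGHT
2. grasp_fail: (AVOID) → mode=SEEK action=A_GRAB
3. obstacle: (SEEK) → mode=PATROL action=A_RELEASE
4. obstacle: (PATROL) → mode=PATROL action=A_GRAB
5. obstacle: (PATROL) → mode=PATROL action=A_GRAB
6. grasp_ok: (PATROL) → mode=PATROL action=A_GRAB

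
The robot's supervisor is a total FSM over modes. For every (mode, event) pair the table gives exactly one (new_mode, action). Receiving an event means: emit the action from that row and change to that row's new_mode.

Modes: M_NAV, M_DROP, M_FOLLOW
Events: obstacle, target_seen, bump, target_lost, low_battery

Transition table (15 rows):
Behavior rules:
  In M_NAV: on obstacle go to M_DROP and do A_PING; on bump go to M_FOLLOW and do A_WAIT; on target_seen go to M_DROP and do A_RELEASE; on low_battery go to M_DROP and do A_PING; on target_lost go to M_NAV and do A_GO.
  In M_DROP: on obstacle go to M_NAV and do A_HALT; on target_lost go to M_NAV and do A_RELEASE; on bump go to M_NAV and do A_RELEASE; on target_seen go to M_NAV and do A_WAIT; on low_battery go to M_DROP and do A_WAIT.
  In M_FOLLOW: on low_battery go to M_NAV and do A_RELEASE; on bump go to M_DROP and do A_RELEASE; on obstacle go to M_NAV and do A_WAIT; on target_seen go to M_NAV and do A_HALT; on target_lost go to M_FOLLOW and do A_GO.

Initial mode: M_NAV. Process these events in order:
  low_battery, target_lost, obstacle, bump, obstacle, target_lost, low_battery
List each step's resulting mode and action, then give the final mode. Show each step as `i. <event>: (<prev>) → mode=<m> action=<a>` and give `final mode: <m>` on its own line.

1. low_battery: (M_NAV) → mode=M_DROP action=A_PING
2. target_lost: (M_DROP) → mode=M_NAV action=A_RELEASE
3. obstacle: (M_NAV) → mode=M_DROP action=A_PING
4. bump: (M_DROP) → mode=M_NAV action=A_RELEASE
5. obstacle: (M_NAV) → mode=M_DROP action=A_PING
6. target_lost: (M_DROP) → mode=M_NAV action=A_RELEASE
7. low_battery: (M_NAV) → mode=M_DROP action=A_PING

final mode: M_DROP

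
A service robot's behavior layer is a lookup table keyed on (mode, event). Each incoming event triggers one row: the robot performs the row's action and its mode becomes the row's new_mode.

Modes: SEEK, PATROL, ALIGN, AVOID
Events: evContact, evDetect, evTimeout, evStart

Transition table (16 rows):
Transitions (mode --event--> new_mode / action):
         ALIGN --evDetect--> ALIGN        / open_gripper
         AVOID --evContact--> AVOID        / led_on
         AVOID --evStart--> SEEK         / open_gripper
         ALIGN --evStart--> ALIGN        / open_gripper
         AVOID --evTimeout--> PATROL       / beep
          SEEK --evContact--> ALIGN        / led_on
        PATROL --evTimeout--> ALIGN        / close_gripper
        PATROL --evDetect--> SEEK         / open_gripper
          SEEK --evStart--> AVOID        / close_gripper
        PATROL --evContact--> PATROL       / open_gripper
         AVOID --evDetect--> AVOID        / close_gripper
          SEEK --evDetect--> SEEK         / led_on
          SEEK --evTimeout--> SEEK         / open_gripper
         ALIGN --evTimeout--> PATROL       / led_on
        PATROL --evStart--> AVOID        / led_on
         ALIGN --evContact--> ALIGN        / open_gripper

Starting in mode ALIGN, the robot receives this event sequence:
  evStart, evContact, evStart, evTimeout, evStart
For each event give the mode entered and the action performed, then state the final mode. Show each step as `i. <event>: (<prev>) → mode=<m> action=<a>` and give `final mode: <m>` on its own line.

1. evStart: (ALIGN) → mode=ALIGN action=open_gripper
2. evContact: (ALIGN) → mode=ALIGN action=open_gripper
3. evStart: (ALIGN) → mode=ALIGN action=open_gripper
4. evTimeout: (ALIGN) → mode=PATROL action=led_on
5. evStart: (PATROL) → mode=AVOID action=led_on

final mode: AVOID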